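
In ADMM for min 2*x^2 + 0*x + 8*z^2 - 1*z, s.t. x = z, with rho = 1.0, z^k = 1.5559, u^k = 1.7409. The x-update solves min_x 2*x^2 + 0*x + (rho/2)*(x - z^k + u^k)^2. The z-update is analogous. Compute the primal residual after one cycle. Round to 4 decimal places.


ADMM iteration with rho = 1.0, z^k = 1.5559, u^k = 1.7409
Step 1: x-update.
Minimize 2*x^2 + 0*x + (1.0/2)*(x - 1.5559 + 1.7409)^2
FOC: (2*2 + 1.0)*x = 0 + 1.0*(1.5559 - 1.7409)
x^{k+1} = -0.037
Step 2: z-update.
Minimize 8*z^2 - 1*z + (1.0/2)*(-0.037 - z + 1.7409)^2
FOC: (2*8 + 1.0)*z = 1 + 1.0*(-0.037 + 1.7409)
z^{k+1} = 0.1591
Step 3: u-update.
u^{k+1} = 1.7409 - 0.037 - 0.1591 = 1.5448
Step 4: Primal residual = |-0.037 - 0.1591| = 0.1961


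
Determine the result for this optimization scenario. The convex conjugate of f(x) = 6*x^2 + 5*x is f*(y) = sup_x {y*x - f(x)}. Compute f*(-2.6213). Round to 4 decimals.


f*(y) = sup_x {y*x - a*x^2 - b*x} = sup_x {(y-b)*x - a*x^2}
FOC: (y - b) - 2a*x = 0 => x* = (y - b)/(2a)
x* = (-2.6213 - 5)/(2*6) = -0.6351
f*(-2.6213) = (y-b)^2/(4a) = (-2.6213 - 5)^2/(4*6)
= 58.0842/24 = 2.4202


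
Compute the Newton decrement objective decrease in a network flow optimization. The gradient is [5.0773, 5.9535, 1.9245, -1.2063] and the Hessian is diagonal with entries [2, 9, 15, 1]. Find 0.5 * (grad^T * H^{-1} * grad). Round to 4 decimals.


Step 1: H is diagonal, so H^(-1) * g = [2.5387, 0.6615, 0.1283, -1.2063].
Step 2: g^T H^(-1) g = sum_i g_i^2 / H_ii
  = (5.0773)^2/2 + (5.9535)^2/9 + (1.9245)^2/15 + (-1.2063)^2/1
  = 12.8895 + 3.9382 + 0.2469 + 1.4552 = 18.5298
Step 3: Objective decrease = 0.5 * g^T H^(-1) g = 9.2649


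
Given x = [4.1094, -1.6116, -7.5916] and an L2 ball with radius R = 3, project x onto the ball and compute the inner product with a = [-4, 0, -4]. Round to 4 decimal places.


Step 1: Compute ||x|| (intermediates to 6 decimals).
||x|| = sqrt(4.1094^2 + (-1.6116)^2 + (-7.5916)^2) = 8.781618
Step 2: Project.
Since ||x|| > R, scale = R/||x|| = 3/8.781618 = 0.341623, proj(x) = scale * x
proj(x) = [1.403866, -0.55056, -2.593465]
Step 3: Dot product.
a^T * proj(x) = -4*1.403866 + 0*(-0.55056) - 4*(-2.593465) = 4.7584


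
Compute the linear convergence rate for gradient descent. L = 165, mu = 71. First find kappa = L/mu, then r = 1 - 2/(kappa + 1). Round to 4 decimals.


Step 1: Compute the condition number.
kappa = L/mu = 165/71 = 2.3239
Step 2: Compute the convergence rate.
r = 1 - 2/(kappa + 1) = 1 - 2*mu/(L + mu) = (L - mu)/(L + mu) = 94/236 = 0.3983


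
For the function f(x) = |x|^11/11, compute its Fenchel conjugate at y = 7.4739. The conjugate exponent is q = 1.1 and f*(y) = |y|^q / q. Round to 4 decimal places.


The conjugate exponent q satisfies 1/p + 1/q = 1.
p = 11, so q = 11/(11 - 1) = 1.1
|y|^q = 7.4739^1.1 = 9.1391
f*(7.4739) = 9.1391 / 1.1 = 8.3082


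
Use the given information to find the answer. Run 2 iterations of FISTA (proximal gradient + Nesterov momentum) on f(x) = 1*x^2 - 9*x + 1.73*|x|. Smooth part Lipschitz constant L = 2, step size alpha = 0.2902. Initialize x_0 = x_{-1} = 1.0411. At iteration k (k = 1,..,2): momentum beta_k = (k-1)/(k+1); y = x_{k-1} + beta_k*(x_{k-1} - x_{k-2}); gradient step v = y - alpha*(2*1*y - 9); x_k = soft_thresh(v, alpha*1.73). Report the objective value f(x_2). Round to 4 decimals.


FISTA on f(x) = 1*x^2 - 9*x + 1.73*|x|
L = 2, alpha = 0.2902
Iteration 1: beta = 0.0, y = 1.0411 + 0.0*(1.0411 - 1.0411) = 1.0411
  grad(y) = -6.9178, v = y - alpha*grad = 3.0486
  prox(v) = soft_thresh(3.0486, 0.502) = 2.5466
Iteration 2: beta = 0.3333, y = 2.5466 + 0.3333*(2.5466 - 1.0411) = 3.0484
  grad(y) = -2.9031, v = y - alpha*grad = 3.8909
  prox(v) = soft_thresh(3.8909, 0.502) = 3.3889
f(x_2) = 1*3.3889^2 - 9*3.3889 + 1.73*|3.3889| = -13.1526


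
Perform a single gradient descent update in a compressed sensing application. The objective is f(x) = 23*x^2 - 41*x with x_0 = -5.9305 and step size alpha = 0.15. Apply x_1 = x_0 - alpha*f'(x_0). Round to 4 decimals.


We compute the gradient at x_0 and apply the update.
f'(x) = 46*x - 41
f'(-5.9305) = 46*-5.9305 - 41 = -313.803
x_1 = -5.9305 - 0.15*-313.803 = 41.14


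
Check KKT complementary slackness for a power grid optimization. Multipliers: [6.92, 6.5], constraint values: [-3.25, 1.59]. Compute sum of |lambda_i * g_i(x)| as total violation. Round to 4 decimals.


KKT complementary slackness check:
lambda_1 * g_1 = 6.92 * -3.25 = -22.49
lambda_2 * g_2 = 6.5 * 1.59 = 10.335
Total violation = 22.49 + 10.335 = 32.825


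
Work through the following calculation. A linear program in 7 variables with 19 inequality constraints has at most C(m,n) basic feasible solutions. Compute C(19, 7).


Each vertex corresponds to some choice of n active constraints out of m, so the number of vertices is at most C(m, n) = m! / (n!(m-n)!).
m = 19, n = 7
Numerator: 19 * 18 * 17 * 16 * 15 * 14 * 13
Denominator: 7! = 5040
C(19, 7) = 50388


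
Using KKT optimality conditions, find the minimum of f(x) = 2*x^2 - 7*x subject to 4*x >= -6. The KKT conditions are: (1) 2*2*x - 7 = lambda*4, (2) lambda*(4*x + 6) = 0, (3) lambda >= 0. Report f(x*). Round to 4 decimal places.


Step 1: Try lambda = 0 (constraint inactive).
Stationarity: 2*2*x - 7 = 0
x* = 7/(2*2) = 1.75
Check constraint: 4*1.75 = 7.0 >= -6 -- satisfied.
Step 2: Compute optimal value.
f(x*) = 2*1.75^2 - 7*1.75 = -6.125


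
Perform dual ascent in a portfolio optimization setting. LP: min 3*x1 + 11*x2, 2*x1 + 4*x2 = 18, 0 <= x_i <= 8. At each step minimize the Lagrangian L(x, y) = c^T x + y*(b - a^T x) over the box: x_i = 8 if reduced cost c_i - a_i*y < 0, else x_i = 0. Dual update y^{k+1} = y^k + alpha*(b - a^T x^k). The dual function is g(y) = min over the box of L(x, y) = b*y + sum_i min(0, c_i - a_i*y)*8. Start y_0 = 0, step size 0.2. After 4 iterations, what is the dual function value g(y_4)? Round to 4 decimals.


Dual ascent for LP: min 3*x1 + 11*x2, 2*x1 + 4*x2 = 18, 0 <= x_i <= 8
Step 1: y^k = 0.0, reduced costs: (3.0, 11.0)
  x^k = (0.0, 0.0), subgradient = b - a^T x = 18.0
  y^{k+1} = 0.0 + 0.2*18.0 = 3.6
Step 2: y^k = 3.6, reduced costs: (-4.2, -3.4)
  x^k = (8.0, 8.0), subgradient = b - a^T x = -30.0
  y^{k+1} = 3.6 + 0.2*-30.0 = -2.4
Step 3: y^k = -2.4, reduced costs: (7.8, 20.6)
  x^k = (0.0, 0.0), subgradient = b - a^T x = 18.0
  y^{k+1} = -2.4 + 0.2*18.0 = 1.2
Step 4: y^k = 1.2, reduced costs: (0.6, 6.2)
  x^k = (0.0, 0.0), subgradient = b - a^T x = 18.0
  y^{k+1} = 1.2 + 0.2*18.0 = 4.8
Dual objective at y_4 = 4.8: reduced costs (-6.6, -8.2), box minimizer x = (8.0, 8.0)
g(y_4) = b*y + (c1 - a1*y)*x1 + (c2 - a2*y)*x2 = 18*4.8 + (-6.6)*8.0 + (-8.2)*8.0 = 86.4 - 52.8 - 65.6 = -32.0


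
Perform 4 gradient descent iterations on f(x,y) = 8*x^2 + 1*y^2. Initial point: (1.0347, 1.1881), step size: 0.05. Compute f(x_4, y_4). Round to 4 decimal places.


Gradient descent on f(x,y) = 8*x^2 + 1*y^2.
Starting point: (1.0347, 1.1881), alpha = 0.05
Step 1: grad_x = 2*8*1.0347 = 16.5552, grad_y = 2*1*1.1881 = 2.3762
  x_1 = 1.0347 - 0.05*16.5552 = 0.2069
  y_1 = 1.1881 - 0.05*2.3762 = 1.0693
Step 2: grad_x = 2*8*0.2069 = 3.311, grad_y = 2*1*1.0693 = 2.1386
  x_2 = 0.2069 - 0.05*3.311 = 0.0414
  y_2 = 1.0693 - 0.05*2.1386 = 0.9624
Step 3: grad_x = 2*8*0.0414 = 0.6622, grad_y = 2*1*0.9624 = 1.9247
  x_3 = 0.0414 - 0.05*0.6622 = 0.0083
  y_3 = 0.9624 - 0.05*1.9247 = 0.8661
Step 4: grad_x = 2*8*0.0083 = 0.1324, grad_y = 2*1*0.8661 = 1.7322
  x_4 = 0.0083 - 0.05*0.1324 = 0.0017
  y_4 = 0.8661 - 0.05*1.7322 = 0.7795
f(0.0017, 0.7795) = 8*0.0017^2 + 1*0.7795^2 = 0.6077


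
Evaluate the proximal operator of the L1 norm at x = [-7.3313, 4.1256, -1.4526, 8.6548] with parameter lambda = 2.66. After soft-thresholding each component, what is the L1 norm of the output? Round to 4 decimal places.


Soft-thresholding with lambda = 2.66:
prox(-7.3313) = sign(-7.3313)*max(|-7.3313| - 2.66, 0) = -4.6713
prox(4.1256) = sign(4.1256)*max(|4.1256| - 2.66, 0) = 1.4656
prox(-1.4526) = sign(-1.4526)*max(|-1.4526| - 2.66, 0) = 0.0
prox(8.6548) = sign(8.6548)*max(|8.6548| - 2.66, 0) = 5.9948
prox(x) = [-4.6713, 1.4656, 0.0, 5.9948]
||prox(x)||_1 = 4.6713 + 1.4656 + 0.0 + 5.9948 = 12.1317


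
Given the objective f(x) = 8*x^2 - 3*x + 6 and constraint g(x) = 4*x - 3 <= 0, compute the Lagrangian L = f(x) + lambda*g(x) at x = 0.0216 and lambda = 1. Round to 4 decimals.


Step 1: Evaluate f(x).
f(0.0216) = 8*0.0216^2 - 3*0.0216 + 6 = 5.9389
Step 2: Evaluate g(x).
g(0.0216) = 4*0.0216 - 3 = -2.9136
Step 3: Compute Lagrangian.
L = 5.9389 + 1*-2.9136 = 3.0253


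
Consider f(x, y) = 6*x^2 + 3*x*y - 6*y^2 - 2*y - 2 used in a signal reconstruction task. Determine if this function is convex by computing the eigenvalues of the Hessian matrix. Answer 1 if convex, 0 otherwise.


The Hessian of f(x,y) = 6*x^2 + 3*x*y - 6*y^2 - 2*y - 2 is:
H = [[12, 3], [3, -12]]
Trace = 12 - 12 = 0
Determinant = 12*-12 - (3)^2 = -153
Discriminant = (0)^2 - 4*-153 = 612.0
Eigenvalues: lambda_1 = -12.3693, lambda_2 = 12.3693
The function is not convex.

0


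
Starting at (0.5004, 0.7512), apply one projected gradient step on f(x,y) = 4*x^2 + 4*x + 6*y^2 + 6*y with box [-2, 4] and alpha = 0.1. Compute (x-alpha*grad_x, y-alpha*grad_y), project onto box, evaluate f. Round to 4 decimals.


Step 1: Compute gradient at (0.5004, 0.7512).
grad_x = 2*4*0.5004 + 4 = 8.0032
grad_y = 2*6*0.7512 + 6 = 15.0144
Step 2: Gradient step.
x_raw = 0.5004 - 0.1*8.0032 = -0.2999
y_raw = 0.7512 - 0.1*15.0144 = -0.7502
Step 3: Project onto [-2, 4].
x_proj = clip(-0.2999) = -0.2999
y_proj = clip(-0.7502) = -0.7502
Step 4: Evaluate f.
f(-0.2999, -0.7502) = -1.9642


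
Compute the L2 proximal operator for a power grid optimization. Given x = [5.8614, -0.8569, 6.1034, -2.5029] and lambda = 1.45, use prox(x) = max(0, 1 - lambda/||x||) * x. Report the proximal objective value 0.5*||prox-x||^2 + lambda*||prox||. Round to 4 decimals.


Step 1: Compute ||x||.
||x|| = 8.866
Step 2: Compute scaling factor.
scale = max(0, 1 - 1.45/8.866) = 0.8365
Step 3: prox(x) = [4.9028, -0.7168, 5.1052, -2.0936]
||prox(x)|| = 7.416
Step 4: Proximal objective.
0.5*||prox-x||^2 = 1.0513
lambda*||prox|| = 10.7532
Total = 11.8045


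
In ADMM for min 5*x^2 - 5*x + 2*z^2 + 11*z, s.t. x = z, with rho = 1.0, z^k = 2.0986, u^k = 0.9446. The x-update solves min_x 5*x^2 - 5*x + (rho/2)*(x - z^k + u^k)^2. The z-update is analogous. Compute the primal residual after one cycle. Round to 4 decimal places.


ADMM iteration with rho = 1.0, z^k = 2.0986, u^k = 0.9446
Step 1: x-update.
Minimize 5*x^2 - 5*x + (1.0/2)*(x - 2.0986 + 0.9446)^2
FOC: (2*5 + 1.0)*x = 5 + 1.0*(2.0986 - 0.9446)
x^{k+1} = 0.5595
Step 2: z-update.
Minimize 2*z^2 + 11*z + (1.0/2)*(0.5595 - z + 0.9446)^2
FOC: (2*2 + 1.0)*z = -11 + 1.0*(0.5595 + 0.9446)
z^{k+1} = -1.8992
Step 3: u-update.
u^{k+1} = 0.9446 + 0.5595 + 1.8992 = 3.4032
Step 4: Primal residual = |0.5595 + 1.8992| = 2.4586


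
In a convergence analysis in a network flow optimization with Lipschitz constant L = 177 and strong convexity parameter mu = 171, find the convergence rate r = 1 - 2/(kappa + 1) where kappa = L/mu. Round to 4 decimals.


Step 1: Compute the condition number.
kappa = L/mu = 177/171 = 1.0351
Step 2: Compute the convergence rate.
r = 1 - 2/(kappa + 1) = 1 - 2*mu/(L + mu) = (L - mu)/(L + mu) = 6/348 = 0.0172


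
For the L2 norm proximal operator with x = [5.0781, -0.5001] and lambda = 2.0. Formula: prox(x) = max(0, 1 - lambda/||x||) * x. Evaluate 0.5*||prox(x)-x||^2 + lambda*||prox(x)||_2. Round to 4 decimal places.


Step 1: Compute ||x||.
||x|| = 5.1027
Step 2: Compute scaling factor.
scale = max(0, 1 - 2.0/5.1027) = 0.608
Step 3: prox(x) = [3.0877, -0.3041]
||prox(x)|| = 3.1027
Step 4: Proximal objective.
0.5*||prox-x||^2 = 2.0
lambda*||prox|| = 6.2054
Total = 8.2053


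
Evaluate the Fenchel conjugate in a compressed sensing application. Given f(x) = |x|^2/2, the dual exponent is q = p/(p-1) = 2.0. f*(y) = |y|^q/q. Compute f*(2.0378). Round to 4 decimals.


The conjugate exponent q satisfies 1/p + 1/q = 1.
p = 2, so q = 2/(2 - 1) = 2.0
|y|^q = 2.0378^2.0 = 4.1526
f*(2.0378) = 4.1526 / 2.0 = 2.0763


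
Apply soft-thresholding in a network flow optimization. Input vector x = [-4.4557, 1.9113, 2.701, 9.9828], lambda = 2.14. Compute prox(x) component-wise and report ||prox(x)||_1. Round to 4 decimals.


Soft-thresholding with lambda = 2.14:
prox(-4.4557) = sign(-4.4557)*max(|-4.4557| - 2.14, 0) = -2.3157
prox(1.9113) = sign(1.9113)*max(|1.9113| - 2.14, 0) = 0.0
prox(2.701) = sign(2.701)*max(|2.701| - 2.14, 0) = 0.561
prox(9.9828) = sign(9.9828)*max(|9.9828| - 2.14, 0) = 7.8428
prox(x) = [-2.3157, 0.0, 0.561, 7.8428]
||prox(x)||_1 = 2.3157 + 0.0 + 0.561 + 7.8428 = 10.7195


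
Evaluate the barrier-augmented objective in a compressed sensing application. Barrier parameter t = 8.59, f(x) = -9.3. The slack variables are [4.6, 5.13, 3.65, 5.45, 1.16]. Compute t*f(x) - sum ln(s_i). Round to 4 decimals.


Step 1: Compute log-barrier.
ln values: [1.5261, 1.6351, 1.2947, 1.6956, 0.1484]
phi = -(1.5261 + 1.6351 + 1.2947 + 1.6956 + 0.1484) = -6.2999
Step 2: Compute augmented objective.
t*f(x) = 8.59*-9.3 = -79.887
Total = -79.887 - 6.2999 = -86.1869


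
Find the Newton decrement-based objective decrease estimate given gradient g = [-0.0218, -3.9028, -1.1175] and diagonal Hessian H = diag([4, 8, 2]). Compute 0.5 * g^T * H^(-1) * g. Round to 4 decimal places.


Step 1: H is diagonal, so H^(-1) * g = [-0.0055, -0.4879, -0.5588].
Step 2: g^T H^(-1) g = sum_i g_i^2 / H_ii
  = (-0.0218)^2/4 + (-3.9028)^2/8 + (-1.1175)^2/2
  = 0.0001 + 1.904 + 0.6244 = 2.5285
Step 3: Objective decrease = 0.5 * g^T H^(-1) g = 1.2643


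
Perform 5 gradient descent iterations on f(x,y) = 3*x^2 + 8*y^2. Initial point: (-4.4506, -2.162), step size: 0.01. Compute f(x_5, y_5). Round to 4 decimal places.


Gradient descent on f(x,y) = 3*x^2 + 8*y^2.
Starting point: (-4.4506, -2.162), alpha = 0.01
Step 1: grad_x = 2*3*-4.4506 = -26.7036, grad_y = 2*8*-2.162 = -34.592
  x_1 = -4.4506 - 0.01*-26.7036 = -4.1836
  y_1 = -2.162 - 0.01*-34.592 = -1.8161
Step 2: grad_x = 2*3*-4.1836 = -25.1014, grad_y = 2*8*-1.8161 = -29.0573
  x_2 = -4.1836 - 0.01*-25.1014 = -3.9326
  y_2 = -1.8161 - 0.01*-29.0573 = -1.5255
Step 3: grad_x = 2*3*-3.9326 = -23.5953, grad_y = 2*8*-1.5255 = -24.4081
  x_3 = -3.9326 - 0.01*-23.5953 = -3.6966
  y_3 = -1.5255 - 0.01*-24.4081 = -1.2814
Step 4: grad_x = 2*3*-3.6966 = -22.1796, grad_y = 2*8*-1.2814 = -20.5028
  x_4 = -3.6966 - 0.01*-22.1796 = -3.4748
  y_4 = -1.2814 - 0.01*-20.5028 = -1.0764
Step 5: grad_x = 2*3*-3.4748 = -20.8488, grad_y = 2*8*-1.0764 = -17.2224
  x_5 = -3.4748 - 0.01*-20.8488 = -3.2663
  y_5 = -1.0764 - 0.01*-17.2224 = -0.9042
f(-3.2663, -0.9042) = 3*(-3.2663)^2 + 8*(-0.9042)^2 = 38.5467


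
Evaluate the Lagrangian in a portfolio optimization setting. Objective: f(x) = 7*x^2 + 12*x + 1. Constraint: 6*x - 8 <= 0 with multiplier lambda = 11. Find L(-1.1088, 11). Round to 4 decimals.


Step 1: Evaluate f(x).
f(-1.1088) = 7*(-1.1088)^2 + 12*(-1.1088) + 1 = -3.6995
Step 2: Evaluate g(x).
g(-1.1088) = 6*-1.1088 - 8 = -14.6528
Step 3: Compute Lagrangian.
L = -3.6995 + 11*-14.6528 = -164.8803


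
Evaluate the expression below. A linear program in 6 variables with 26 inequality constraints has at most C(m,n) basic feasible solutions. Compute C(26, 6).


Each vertex corresponds to some choice of n active constraints out of m, so the number of vertices is at most C(m, n) = m! / (n!(m-n)!).
m = 26, n = 6
Numerator: 26 * 25 * 24 * 23 * 22 * 21
Denominator: 6! = 720
C(26, 6) = 230230


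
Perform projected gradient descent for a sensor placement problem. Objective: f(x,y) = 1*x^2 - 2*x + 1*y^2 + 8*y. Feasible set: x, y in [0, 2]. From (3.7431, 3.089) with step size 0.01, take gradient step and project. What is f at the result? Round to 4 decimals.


Step 1: Compute gradient at (3.7431, 3.089).
grad_x = 2*1*3.7431 - 2 = 5.4862
grad_y = 2*1*3.089 + 8 = 14.178
Step 2: Gradient step.
x_raw = 3.7431 - 0.01*5.4862 = 3.6882
y_raw = 3.089 - 0.01*14.178 = 2.9472
Step 3: Project onto [0, 2].
x_proj = clip(3.6882) = 2.0
y_proj = clip(2.9472) = 2.0
Step 4: Evaluate f.
f(2.0, 2.0) = 20.0


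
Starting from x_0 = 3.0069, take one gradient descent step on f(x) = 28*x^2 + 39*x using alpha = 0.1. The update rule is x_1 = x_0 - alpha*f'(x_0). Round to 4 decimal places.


We compute the gradient at x_0 and apply the update.
f'(x) = 56*x + 39
f'(3.0069) = 56*3.0069 + 39 = 207.3864
x_1 = 3.0069 - 0.1*207.3864 = -17.7317


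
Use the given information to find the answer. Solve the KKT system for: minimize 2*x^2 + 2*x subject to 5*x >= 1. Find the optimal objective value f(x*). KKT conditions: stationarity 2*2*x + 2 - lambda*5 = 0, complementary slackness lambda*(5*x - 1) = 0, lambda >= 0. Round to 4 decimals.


Step 1: Try lambda = 0 (constraint inactive).
x_unc = -2/(2*2) = -0.5
Check: 5*-0.5 = -2.5 < 1 -- violated!
Step 2: Constraint must be active: 5*x = 1
x* = 1/5 = 0.2
lambda = (2*2*0.2 + 2)/5 = 0.56
Step 3: Compute optimal value.
f(x*) = 2*0.2^2 + 2*0.2 = 0.48


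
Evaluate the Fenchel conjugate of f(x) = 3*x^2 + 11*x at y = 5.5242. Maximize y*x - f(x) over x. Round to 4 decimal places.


f*(y) = sup_x {y*x - a*x^2 - b*x} = sup_x {(y-b)*x - a*x^2}
FOC: (y - b) - 2a*x = 0 => x* = (y - b)/(2a)
x* = (5.5242 - 11)/(2*3) = -0.9126
f*(5.5242) = (y-b)^2/(4a) = (5.5242 - 11)^2/(4*3)
= 29.9844/12 = 2.4987


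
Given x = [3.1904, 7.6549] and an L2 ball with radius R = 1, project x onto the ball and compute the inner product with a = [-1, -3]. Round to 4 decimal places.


Step 1: Compute ||x|| (intermediates to 6 decimals).
||x|| = sqrt(3.1904^2 + 7.6549^2) = 8.293138
Step 2: Project.
Since ||x|| > R, scale = R/||x|| = 1/8.293138 = 0.120582, proj(x) = scale * x
proj(x) = [0.384705, 0.923043]
Step 3: Dot product.
a^T * proj(x) = -1*0.384705 - 3*0.923043 = -3.1538


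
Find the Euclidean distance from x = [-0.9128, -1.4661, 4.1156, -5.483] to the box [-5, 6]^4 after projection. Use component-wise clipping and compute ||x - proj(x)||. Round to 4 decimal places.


Project each component onto [-5, 6].
clip(-0.9128) = -0.9128, clip(-1.4661) = -1.4661, clip(4.1156) = 4.1156, clip(-5.483) = -5.0
Projection = [-0.9128, -1.4661, 4.1156, -5.0]
Squared diffs: [0.0, 0.0, 0.0, 0.2333]
Distance = sqrt(0.2333) = 0.483


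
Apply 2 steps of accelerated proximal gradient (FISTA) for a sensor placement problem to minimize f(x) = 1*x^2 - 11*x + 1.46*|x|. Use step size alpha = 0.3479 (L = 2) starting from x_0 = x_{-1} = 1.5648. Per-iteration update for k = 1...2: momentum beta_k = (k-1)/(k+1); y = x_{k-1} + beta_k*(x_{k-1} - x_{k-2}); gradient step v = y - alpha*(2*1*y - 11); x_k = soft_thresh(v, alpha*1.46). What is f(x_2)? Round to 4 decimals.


FISTA on f(x) = 1*x^2 - 11*x + 1.46*|x|
L = 2, alpha = 0.3479
Iteration 1: beta = 0.0, y = 1.5648 + 0.0*(1.5648 - 1.5648) = 1.5648
  grad(y) = -7.8704, v = y - alpha*grad = 4.3029
  prox(v) = soft_thresh(4.3029, 0.5079) = 3.795
Iteration 2: beta = 0.3333, y = 3.795 + 0.3333*(3.795 - 1.5648) = 4.5384
  grad(y) = -1.9233, v = y - alpha*grad = 5.2075
  prox(v) = soft_thresh(5.2075, 0.5079) = 4.6995
f(x_2) = 1*4.6995^2 - 11*4.6995 + 1.46*|4.6995| = -22.7479


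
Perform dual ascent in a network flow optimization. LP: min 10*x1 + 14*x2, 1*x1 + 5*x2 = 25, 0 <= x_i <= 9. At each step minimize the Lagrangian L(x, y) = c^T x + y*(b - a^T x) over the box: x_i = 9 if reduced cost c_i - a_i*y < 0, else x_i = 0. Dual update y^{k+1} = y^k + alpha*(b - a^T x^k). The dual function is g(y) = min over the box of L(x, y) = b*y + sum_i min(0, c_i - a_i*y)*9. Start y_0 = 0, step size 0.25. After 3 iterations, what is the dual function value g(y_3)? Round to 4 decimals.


Dual ascent for LP: min 10*x1 + 14*x2, 1*x1 + 5*x2 = 25, 0 <= x_i <= 9
Step 1: y^k = 0.0, reduced costs: (10.0, 14.0)
  x^k = (0.0, 0.0), subgradient = b - a^T x = 25.0
  y^{k+1} = 0.0 + 0.25*25.0 = 6.25
Step 2: y^k = 6.25, reduced costs: (3.75, -17.25)
  x^k = (0.0, 9.0), subgradient = b - a^T x = -20.0
  y^{k+1} = 6.25 + 0.25*-20.0 = 1.25
Step 3: y^k = 1.25, reduced costs: (8.75, 7.75)
  x^k = (0.0, 0.0), subgradient = b - a^T x = 25.0
  y^{k+1} = 1.25 + 0.25*25.0 = 7.5
Dual objective at y_3 = 7.5: reduced costs (2.5, -23.5), box minimizer x = (0.0, 9.0)
g(y_3) = b*y + (c1 - a1*y)*x1 + (c2 - a2*y)*x2 = 25*7.5 + 2.5*0.0 + (-23.5)*9.0 = 187.5 + 0.0 - 211.5 = -24.0


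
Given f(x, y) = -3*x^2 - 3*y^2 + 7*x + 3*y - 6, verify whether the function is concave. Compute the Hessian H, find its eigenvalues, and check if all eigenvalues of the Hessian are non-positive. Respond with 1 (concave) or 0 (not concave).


The Hessian of f(x,y) = -3*x^2 - 3*y^2 + 7*x + 3*y - 6 is:
H = [[-6, 0], [0, -6]]
Trace = -6 - 6 = -12
Determinant = -6*-6 - (0)^2 = 36
Discriminant = (-12)^2 - 4*36 = 0.0
Eigenvalues: lambda_1 = -6.0, lambda_2 = -6.0
The function is concave.

1


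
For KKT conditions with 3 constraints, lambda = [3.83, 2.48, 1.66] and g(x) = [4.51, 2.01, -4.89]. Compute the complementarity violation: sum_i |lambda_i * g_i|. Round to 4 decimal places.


KKT complementary slackness check:
lambda_1 * g_1 = 3.83 * 4.51 = 17.2733
lambda_2 * g_2 = 2.48 * 2.01 = 4.9848
lambda_3 * g_3 = 1.66 * -4.89 = -8.1174
Total violation = 17.2733 + 4.9848 + 8.1174 = 30.3755


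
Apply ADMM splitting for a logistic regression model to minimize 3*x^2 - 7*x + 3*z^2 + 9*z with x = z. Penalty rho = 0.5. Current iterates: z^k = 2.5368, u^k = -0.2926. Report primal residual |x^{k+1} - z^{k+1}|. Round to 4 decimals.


ADMM iteration with rho = 0.5, z^k = 2.5368, u^k = -0.2926
Step 1: x-update.
Minimize 3*x^2 - 7*x + (0.5/2)*(x - 2.5368 - 0.2926)^2
FOC: (2*3 + 0.5)*x = 7 + 0.5*(2.5368 + 0.2926)
x^{k+1} = 1.2946
Step 2: z-update.
Minimize 3*z^2 + 9*z + (0.5/2)*(1.2946 - z - 0.2926)^2
FOC: (2*3 + 0.5)*z = -9 + 0.5*(1.2946 - 0.2926)
z^{k+1} = -1.3075
Step 3: u-update.
u^{k+1} = -0.2926 + 1.2946 + 1.3075 = 2.3095
Step 4: Primal residual = |1.2946 + 1.3075| = 2.6021


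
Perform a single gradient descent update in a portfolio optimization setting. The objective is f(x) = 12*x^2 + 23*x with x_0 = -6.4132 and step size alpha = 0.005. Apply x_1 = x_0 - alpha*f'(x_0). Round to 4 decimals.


We compute the gradient at x_0 and apply the update.
f'(x) = 24*x + 23
f'(-6.4132) = 24*-6.4132 + 23 = -130.9168
x_1 = -6.4132 - 0.005*-130.9168 = -5.7586


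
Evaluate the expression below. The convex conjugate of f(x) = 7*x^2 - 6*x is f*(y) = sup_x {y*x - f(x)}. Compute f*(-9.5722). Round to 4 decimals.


f*(y) = sup_x {y*x - a*x^2 - b*x} = sup_x {(y-b)*x - a*x^2}
FOC: (y - b) - 2a*x = 0 => x* = (y - b)/(2a)
x* = (-9.5722 + 6)/(2*7) = -0.2552
f*(-9.5722) = (y-b)^2/(4a) = (-9.5722 + 6)^2/(4*7)
= 12.7606/28 = 0.4557


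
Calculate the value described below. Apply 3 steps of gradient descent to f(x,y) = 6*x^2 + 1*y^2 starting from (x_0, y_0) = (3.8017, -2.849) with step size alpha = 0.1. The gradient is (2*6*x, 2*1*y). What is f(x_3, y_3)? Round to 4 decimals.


Gradient descent on f(x,y) = 6*x^2 + 1*y^2.
Starting point: (3.8017, -2.849), alpha = 0.1
Step 1: grad_x = 2*6*3.8017 = 45.6204, grad_y = 2*1*-2.849 = -5.698
  x_1 = 3.8017 - 0.1*45.6204 = -0.7603
  y_1 = -2.849 - 0.1*-5.698 = -2.2792
Step 2: grad_x = 2*6*-0.7603 = -9.1241, grad_y = 2*1*-2.2792 = -4.5584
  x_2 = -0.7603 - 0.1*-9.1241 = 0.1521
  y_2 = -2.2792 - 0.1*-4.5584 = -1.8234
Step 3: grad_x = 2*6*0.1521 = 1.8248, grad_y = 2*1*-1.8234 = -3.6467
  x_3 = 0.1521 - 0.1*1.8248 = -0.0304
  y_3 = -1.8234 - 0.1*-3.6467 = -1.4587
f(-0.0304, -1.4587) = 6*(-0.0304)^2 + 1*(-1.4587)^2 = 2.1333


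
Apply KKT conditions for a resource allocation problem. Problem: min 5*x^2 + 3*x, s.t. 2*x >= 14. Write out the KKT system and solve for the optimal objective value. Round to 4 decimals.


Step 1: Try lambda = 0 (constraint inactive).
x_unc = -3/(2*5) = -0.3
Check: 2*-0.3 = -0.6 < 14 -- violated!
Step 2: Constraint must be active: 2*x = 14
x* = 14/2 = 7.0
lambda = (2*5*7.0 + 3)/2 = 36.5
Step 3: Compute optimal value.
f(x*) = 5*7.0^2 + 3*7.0 = 266.0


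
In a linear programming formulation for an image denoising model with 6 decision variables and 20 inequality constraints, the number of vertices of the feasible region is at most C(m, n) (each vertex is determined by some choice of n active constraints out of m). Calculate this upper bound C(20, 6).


Each vertex corresponds to some choice of n active constraints out of m, so the number of vertices is at most C(m, n) = m! / (n!(m-n)!).
m = 20, n = 6
Numerator: 20 * 19 * 18 * 17 * 16 * 15
Denominator: 6! = 720
C(20, 6) = 38760


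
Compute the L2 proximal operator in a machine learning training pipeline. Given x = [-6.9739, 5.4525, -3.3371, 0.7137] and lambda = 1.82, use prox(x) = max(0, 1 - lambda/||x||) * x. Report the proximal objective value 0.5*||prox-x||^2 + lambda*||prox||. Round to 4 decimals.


Step 1: Compute ||x||.
||x|| = 9.4874
Step 2: Compute scaling factor.
scale = max(0, 1 - 1.82/9.4874) = 0.8082
Step 3: prox(x) = [-5.6361, 4.4065, -2.6969, 0.5768]
||prox(x)|| = 7.6674
Step 4: Proximal objective.
0.5*||prox-x||^2 = 1.6562
lambda*||prox|| = 13.9547
Total = 15.6109


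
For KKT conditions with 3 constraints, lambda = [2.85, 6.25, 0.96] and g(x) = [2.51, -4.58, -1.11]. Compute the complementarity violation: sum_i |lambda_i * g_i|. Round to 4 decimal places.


KKT complementary slackness check:
lambda_1 * g_1 = 2.85 * 2.51 = 7.1535
lambda_2 * g_2 = 6.25 * -4.58 = -28.625
lambda_3 * g_3 = 0.96 * -1.11 = -1.0656
Total violation = 7.1535 + 28.625 + 1.0656 = 36.8441


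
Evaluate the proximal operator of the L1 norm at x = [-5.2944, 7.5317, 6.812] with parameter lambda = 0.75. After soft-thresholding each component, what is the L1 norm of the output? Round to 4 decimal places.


Soft-thresholding with lambda = 0.75:
prox(-5.2944) = sign(-5.2944)*max(|-5.2944| - 0.75, 0) = -4.5444
prox(7.5317) = sign(7.5317)*max(|7.5317| - 0.75, 0) = 6.7817
prox(6.812) = sign(6.812)*max(|6.812| - 0.75, 0) = 6.062
prox(x) = [-4.5444, 6.7817, 6.062]
||prox(x)||_1 = 4.5444 + 6.7817 + 6.062 = 17.3881


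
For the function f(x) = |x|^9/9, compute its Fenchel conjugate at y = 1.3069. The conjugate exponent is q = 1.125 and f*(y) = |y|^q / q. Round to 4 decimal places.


The conjugate exponent q satisfies 1/p + 1/q = 1.
p = 9, so q = 9/(9 - 1) = 1.125
|y|^q = 1.3069^1.125 = 1.3514
f*(1.3069) = 1.3514 / 1.125 = 1.2012


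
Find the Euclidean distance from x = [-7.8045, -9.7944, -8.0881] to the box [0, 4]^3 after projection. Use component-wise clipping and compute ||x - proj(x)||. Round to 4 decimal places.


Project each component onto [0, 4].
clip(-7.8045) = 0.0, clip(-9.7944) = 0.0, clip(-8.0881) = 0.0
Projection = [0.0, 0.0, 0.0]
Squared diffs: [60.9102, 95.9303, 65.4174]
Distance = sqrt(222.2579) = 14.9083


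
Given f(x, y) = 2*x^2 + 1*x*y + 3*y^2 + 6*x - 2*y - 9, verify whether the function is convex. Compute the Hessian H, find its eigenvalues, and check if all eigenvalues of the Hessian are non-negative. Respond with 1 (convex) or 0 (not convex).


The Hessian of f(x,y) = 2*x^2 + 1*x*y + 3*y^2 + 6*x - 2*y - 9 is:
H = [[4, 1], [1, 6]]
Trace = 4 + 6 = 10
Determinant = 4*6 - (1)^2 = 23
Discriminant = (10)^2 - 4*23 = 8.0
Eigenvalues: lambda_1 = 3.5858, lambda_2 = 6.4142
The function is convex.

1


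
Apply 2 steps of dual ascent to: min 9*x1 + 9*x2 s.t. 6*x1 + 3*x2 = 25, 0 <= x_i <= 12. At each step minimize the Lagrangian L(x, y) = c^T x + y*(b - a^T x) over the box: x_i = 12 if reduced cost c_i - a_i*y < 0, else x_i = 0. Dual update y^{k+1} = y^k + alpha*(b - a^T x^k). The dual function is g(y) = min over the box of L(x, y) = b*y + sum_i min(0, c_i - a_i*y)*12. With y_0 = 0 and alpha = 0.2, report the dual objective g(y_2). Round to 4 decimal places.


Dual ascent for LP: min 9*x1 + 9*x2, 6*x1 + 3*x2 = 25, 0 <= x_i <= 12
Step 1: y^k = 0.0, reduced costs: (9.0, 9.0)
  x^k = (0.0, 0.0), subgradient = b - a^T x = 25.0
  y^{k+1} = 0.0 + 0.2*25.0 = 5.0
Step 2: y^k = 5.0, reduced costs: (-21.0, -6.0)
  x^k = (12.0, 12.0), subgradient = b - a^T x = -83.0
  y^{k+1} = 5.0 + 0.2*-83.0 = -11.6
Dual objective at y_2 = -11.6: reduced costs (78.6, 43.8), box minimizer x = (0.0, 0.0)
g(y_2) = b*y + (c1 - a1*y)*x1 + (c2 - a2*y)*x2 = 25*(-11.6) + 78.6*0.0 + 43.8*0.0 = -290.0 + 0.0 + 0.0 = -290.0


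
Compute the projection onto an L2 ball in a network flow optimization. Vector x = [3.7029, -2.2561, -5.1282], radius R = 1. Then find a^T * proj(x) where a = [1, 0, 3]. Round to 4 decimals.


Step 1: Compute ||x|| (intermediates to 6 decimals).
||x|| = sqrt(3.7029^2 + (-2.2561)^2 + (-5.1282)^2) = 6.715645
Step 2: Project.
Since ||x|| > R, scale = R/||x|| = 1/6.715645 = 0.148906, proj(x) = scale * x
proj(x) = [0.551384, -0.335947, -0.76362]
Step 3: Dot product.
a^T * proj(x) = 1*0.551384 + 0*(-0.335947) + 3*(-0.76362) = -1.7395


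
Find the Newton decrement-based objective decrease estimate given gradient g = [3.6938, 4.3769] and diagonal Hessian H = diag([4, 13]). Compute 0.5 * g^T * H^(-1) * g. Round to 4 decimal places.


Step 1: H is diagonal, so H^(-1) * g = [0.9235, 0.3367].
Step 2: g^T H^(-1) g = sum_i g_i^2 / H_ii
  = (3.6938)^2/4 + (4.3769)^2/13
  = 3.411 + 1.4736 = 4.8847
Step 3: Objective decrease = 0.5 * g^T H^(-1) g = 2.4423


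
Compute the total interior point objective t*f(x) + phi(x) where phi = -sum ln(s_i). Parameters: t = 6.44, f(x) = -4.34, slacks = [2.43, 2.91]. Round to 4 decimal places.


Step 1: Compute log-barrier.
ln values: [0.8879, 1.0682]
phi = -(0.8879 + 1.0682) = -1.956
Step 2: Compute augmented objective.
t*f(x) = 6.44*-4.34 = -27.9496
Total = -27.9496 - 1.956 = -29.9056


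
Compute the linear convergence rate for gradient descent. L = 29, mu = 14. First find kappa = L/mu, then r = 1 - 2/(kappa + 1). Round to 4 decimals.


Step 1: Compute the condition number.
kappa = L/mu = 29/14 = 2.0714
Step 2: Compute the convergence rate.
r = 1 - 2/(kappa + 1) = 1 - 2*mu/(L + mu) = (L - mu)/(L + mu) = 15/43 = 0.3488


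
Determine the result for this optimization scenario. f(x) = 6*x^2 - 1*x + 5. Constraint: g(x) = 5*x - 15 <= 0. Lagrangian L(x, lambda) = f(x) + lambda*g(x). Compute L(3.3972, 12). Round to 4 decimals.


Step 1: Evaluate f(x).
f(3.3972) = 6*3.3972^2 - 1*3.3972 + 5 = 70.8486
Step 2: Evaluate g(x).
g(3.3972) = 5*3.3972 - 15 = 1.986
Step 3: Compute Lagrangian.
L = 70.8486 + 12*1.986 = 94.6806


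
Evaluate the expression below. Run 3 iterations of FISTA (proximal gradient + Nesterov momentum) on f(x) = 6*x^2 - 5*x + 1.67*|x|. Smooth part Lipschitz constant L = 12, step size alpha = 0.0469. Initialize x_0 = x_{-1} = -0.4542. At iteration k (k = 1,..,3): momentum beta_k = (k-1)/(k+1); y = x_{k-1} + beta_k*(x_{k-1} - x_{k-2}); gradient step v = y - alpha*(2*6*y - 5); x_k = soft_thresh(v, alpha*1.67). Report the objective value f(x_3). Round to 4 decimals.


FISTA on f(x) = 6*x^2 - 5*x + 1.67*|x|
L = 12, alpha = 0.0469
Iteration 1: beta = 0.0, y = -0.4542 + 0.0*(-0.4542 + 0.4542) = -0.4542
  grad(y) = -10.4504, v = y - alpha*grad = 0.0359
  prox(v) = soft_thresh(0.0359, 0.0783) = 0.0
Iteration 2: beta = 0.3333, y = 0.0 + 0.3333*(0.0 + 0.4542) = 0.1514
  grad(y) = -3.1832, v = y - alpha*grad = 0.3007
  prox(v) = soft_thresh(0.3007, 0.0783) = 0.2224
Iteration 3: beta = 0.5, y = 0.2224 + 0.5*(0.2224 - 0.0) = 0.3336
  grad(y) = -0.9974, v = y - alpha*grad = 0.3803
  prox(v) = soft_thresh(0.3803, 0.0783) = 0.302
f(x_3) = 6*0.302^2 - 5*0.302 + 1.67*|0.302| = -0.4584


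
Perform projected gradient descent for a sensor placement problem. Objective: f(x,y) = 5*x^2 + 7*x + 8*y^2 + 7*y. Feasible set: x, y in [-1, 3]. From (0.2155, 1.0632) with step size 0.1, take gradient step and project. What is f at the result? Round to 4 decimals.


Step 1: Compute gradient at (0.2155, 1.0632).
grad_x = 2*5*0.2155 + 7 = 9.155
grad_y = 2*8*1.0632 + 7 = 24.0112
Step 2: Gradient step.
x_raw = 0.2155 - 0.1*9.155 = -0.7
y_raw = 1.0632 - 0.1*24.0112 = -1.3379
Step 3: Project onto [-1, 3].
x_proj = clip(-0.7) = -0.7
y_proj = clip(-1.3379) = -1.0
Step 4: Evaluate f.
f(-0.7, -1.0) = -1.45


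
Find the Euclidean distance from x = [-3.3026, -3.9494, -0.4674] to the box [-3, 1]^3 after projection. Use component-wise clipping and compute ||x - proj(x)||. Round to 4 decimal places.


Project each component onto [-3, 1].
clip(-3.3026) = -3.0, clip(-3.9494) = -3.0, clip(-0.4674) = -0.4674
Projection = [-3.0, -3.0, -0.4674]
Squared diffs: [0.0916, 0.9014, 0.0]
Distance = sqrt(0.993) = 0.9965


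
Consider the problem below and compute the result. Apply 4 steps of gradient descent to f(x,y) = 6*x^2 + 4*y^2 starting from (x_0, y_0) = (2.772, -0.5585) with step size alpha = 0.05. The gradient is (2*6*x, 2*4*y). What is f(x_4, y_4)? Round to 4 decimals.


Gradient descent on f(x,y) = 6*x^2 + 4*y^2.
Starting point: (2.772, -0.5585), alpha = 0.05
Step 1: grad_x = 2*6*2.772 = 33.264, grad_y = 2*4*-0.5585 = -4.468
  x_1 = 2.772 - 0.05*33.264 = 1.1088
  y_1 = -0.5585 - 0.05*-4.468 = -0.3351
Step 2: grad_x = 2*6*1.1088 = 13.3056, grad_y = 2*4*-0.3351 = -2.6808
  x_2 = 1.1088 - 0.05*13.3056 = 0.4435
  y_2 = -0.3351 - 0.05*-2.6808 = -0.2011
Step 3: grad_x = 2*6*0.4435 = 5.3222, grad_y = 2*4*-0.2011 = -1.6085
  x_3 = 0.4435 - 0.05*5.3222 = 0.1774
  y_3 = -0.2011 - 0.05*-1.6085 = -0.1206
Step 4: grad_x = 2*6*0.1774 = 2.1289, grad_y = 2*4*-0.1206 = -0.9651
  x_4 = 0.1774 - 0.05*2.1289 = 0.071
  y_4 = -0.1206 - 0.05*-0.9651 = -0.0724
f(0.071, -0.0724) = 6*0.071^2 + 4*(-0.0724)^2 = 0.0512


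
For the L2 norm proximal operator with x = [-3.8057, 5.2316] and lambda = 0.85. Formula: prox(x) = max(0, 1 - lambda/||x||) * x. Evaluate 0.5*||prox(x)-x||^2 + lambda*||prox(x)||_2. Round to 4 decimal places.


Step 1: Compute ||x||.
||x|| = 6.4694
Step 2: Compute scaling factor.
scale = max(0, 1 - 0.85/6.4694) = 0.8686
Step 3: prox(x) = [-3.3057, 4.5442]
||prox(x)|| = 5.6194
Step 4: Proximal objective.
0.5*||prox-x||^2 = 0.3613
lambda*||prox|| = 4.7765
Total = 5.1377


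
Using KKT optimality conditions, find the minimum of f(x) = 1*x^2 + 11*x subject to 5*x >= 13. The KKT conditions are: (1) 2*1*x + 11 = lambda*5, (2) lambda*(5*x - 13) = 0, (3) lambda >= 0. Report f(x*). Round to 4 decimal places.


Step 1: Try lambda = 0 (constraint inactive).
x_unc = -11/(2*1) = -5.5
Check: 5*-5.5 = -27.5 < 13 -- violated!
Step 2: Constraint must be active: 5*x = 13
x* = 13/5 = 2.6
lambda = (2*1*2.6 + 11)/5 = 3.24
Step 3: Compute optimal value.
f(x*) = 1*2.6^2 + 11*2.6 = 35.36


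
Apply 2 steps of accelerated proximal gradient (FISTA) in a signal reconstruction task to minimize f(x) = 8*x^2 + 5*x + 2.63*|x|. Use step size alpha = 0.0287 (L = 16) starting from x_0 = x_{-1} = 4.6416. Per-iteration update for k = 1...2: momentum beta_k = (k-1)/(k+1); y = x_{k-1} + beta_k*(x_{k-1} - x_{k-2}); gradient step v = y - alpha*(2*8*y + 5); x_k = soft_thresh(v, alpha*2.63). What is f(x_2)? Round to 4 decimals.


FISTA on f(x) = 8*x^2 + 5*x + 2.63*|x|
L = 16, alpha = 0.0287
Iteration 1: beta = 0.0, y = 4.6416 + 0.0*(4.6416 - 4.6416) = 4.6416
  grad(y) = 79.2656, v = y - alpha*grad = 2.3667
  prox(v) = soft_thresh(2.3667, 0.0755) = 2.2912
Iteration 2: beta = 0.3333, y = 2.2912 + 0.3333*(2.2912 - 4.6416) = 1.5077
  grad(y) = 29.1237, v = y - alpha*grad = 0.6719
  prox(v) = soft_thresh(0.6719, 0.0755) = 0.5964
f(x_2) = 8*0.5964^2 + 5*0.5964 + 2.63*|0.5964| = 7.396


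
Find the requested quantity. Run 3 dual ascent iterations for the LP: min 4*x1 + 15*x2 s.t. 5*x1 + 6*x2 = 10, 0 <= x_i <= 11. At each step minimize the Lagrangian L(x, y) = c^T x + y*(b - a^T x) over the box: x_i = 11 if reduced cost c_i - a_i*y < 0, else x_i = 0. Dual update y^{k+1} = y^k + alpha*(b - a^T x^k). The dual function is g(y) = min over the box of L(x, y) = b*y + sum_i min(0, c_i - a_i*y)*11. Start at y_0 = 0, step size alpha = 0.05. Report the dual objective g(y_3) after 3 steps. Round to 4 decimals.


Dual ascent for LP: min 4*x1 + 15*x2, 5*x1 + 6*x2 = 10, 0 <= x_i <= 11
Step 1: y^k = 0.0, reduced costs: (4.0, 15.0)
  x^k = (0.0, 0.0), subgradient = b - a^T x = 10.0
  y^{k+1} = 0.0 + 0.05*10.0 = 0.5
Step 2: y^k = 0.5, reduced costs: (1.5, 12.0)
  x^k = (0.0, 0.0), subgradient = b - a^T x = 10.0
  y^{k+1} = 0.5 + 0.05*10.0 = 1.0
Step 3: y^k = 1.0, reduced costs: (-1.0, 9.0)
  x^k = (11.0, 0.0), subgradient = b - a^T x = -45.0
  y^{k+1} = 1.0 + 0.05*-45.0 = -1.25
Dual objective at y_3 = -1.25: reduced costs (10.25, 22.5), box minimizer x = (0.0, 0.0)
g(y_3) = b*y + (c1 - a1*y)*x1 + (c2 - a2*y)*x2 = 10*(-1.25) + 10.25*0.0 + 22.5*0.0 = -12.5 + 0.0 + 0.0 = -12.5


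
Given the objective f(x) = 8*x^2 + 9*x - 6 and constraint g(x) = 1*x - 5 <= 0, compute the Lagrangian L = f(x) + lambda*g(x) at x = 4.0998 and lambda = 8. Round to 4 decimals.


Step 1: Evaluate f(x).
f(4.0998) = 8*4.0998^2 + 9*4.0998 - 6 = 165.3651
Step 2: Evaluate g(x).
g(4.0998) = 1*4.0998 - 5 = -0.9002
Step 3: Compute Lagrangian.
L = 165.3651 + 8*-0.9002 = 158.1635


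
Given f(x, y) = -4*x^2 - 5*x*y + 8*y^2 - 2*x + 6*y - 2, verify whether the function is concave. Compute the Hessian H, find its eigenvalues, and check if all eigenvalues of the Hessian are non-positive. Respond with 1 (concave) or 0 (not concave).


The Hessian of f(x,y) = -4*x^2 - 5*x*y + 8*y^2 - 2*x + 6*y - 2 is:
H = [[-8, -5], [-5, 16]]
Trace = -8 + 16 = 8
Determinant = -8*16 - (-5)^2 = -153
Discriminant = (8)^2 - 4*-153 = 676.0
Eigenvalues: lambda_1 = -9.0, lambda_2 = 17.0
The function is not concave.

0


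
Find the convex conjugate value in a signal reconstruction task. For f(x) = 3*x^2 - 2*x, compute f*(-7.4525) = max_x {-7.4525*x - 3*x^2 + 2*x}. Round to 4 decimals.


f*(y) = sup_x {y*x - a*x^2 - b*x} = sup_x {(y-b)*x - a*x^2}
FOC: (y - b) - 2a*x = 0 => x* = (y - b)/(2a)
x* = (-7.4525 + 2)/(2*3) = -0.9088
f*(-7.4525) = (y-b)^2/(4a) = (-7.4525 + 2)^2/(4*3)
= 29.7298/12 = 2.4775


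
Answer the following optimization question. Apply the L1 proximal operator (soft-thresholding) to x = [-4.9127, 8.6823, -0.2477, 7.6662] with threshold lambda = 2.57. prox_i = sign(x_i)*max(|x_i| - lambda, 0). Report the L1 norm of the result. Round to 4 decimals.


Soft-thresholding with lambda = 2.57:
prox(-4.9127) = sign(-4.9127)*max(|-4.9127| - 2.57, 0) = -2.3427
prox(8.6823) = sign(8.6823)*max(|8.6823| - 2.57, 0) = 6.1123
prox(-0.2477) = sign(-0.2477)*max(|-0.2477| - 2.57, 0) = 0.0
prox(7.6662) = sign(7.6662)*max(|7.6662| - 2.57, 0) = 5.0962
prox(x) = [-2.3427, 6.1123, 0.0, 5.0962]
||prox(x)||_1 = 2.3427 + 6.1123 + 0.0 + 5.0962 = 13.5512


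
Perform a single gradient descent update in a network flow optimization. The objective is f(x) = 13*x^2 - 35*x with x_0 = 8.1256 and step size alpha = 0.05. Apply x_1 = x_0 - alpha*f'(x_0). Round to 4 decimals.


We compute the gradient at x_0 and apply the update.
f'(x) = 26*x - 35
f'(8.1256) = 26*8.1256 - 35 = 176.2656
x_1 = 8.1256 - 0.05*176.2656 = -0.6877


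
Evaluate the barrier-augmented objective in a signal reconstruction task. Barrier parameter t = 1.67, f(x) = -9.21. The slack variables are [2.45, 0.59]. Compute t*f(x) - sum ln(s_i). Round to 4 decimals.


Step 1: Compute log-barrier.
ln values: [0.8961, -0.5276]
phi = -(0.8961 - 0.5276) = -0.3685
Step 2: Compute augmented objective.
t*f(x) = 1.67*-9.21 = -15.3807
Total = -15.3807 - 0.3685 = -15.7492


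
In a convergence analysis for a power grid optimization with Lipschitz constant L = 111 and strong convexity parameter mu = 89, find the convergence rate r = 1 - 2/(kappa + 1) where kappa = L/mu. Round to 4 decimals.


Step 1: Compute the condition number.
kappa = L/mu = 111/89 = 1.2472
Step 2: Compute the convergence rate.
r = 1 - 2/(kappa + 1) = 1 - 2*mu/(L + mu) = (L - mu)/(L + mu) = 22/200 = 0.11


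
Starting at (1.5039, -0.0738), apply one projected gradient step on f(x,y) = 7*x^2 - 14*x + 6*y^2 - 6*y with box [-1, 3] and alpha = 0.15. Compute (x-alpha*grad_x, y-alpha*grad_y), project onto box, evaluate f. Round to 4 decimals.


Step 1: Compute gradient at (1.5039, -0.0738).
grad_x = 2*7*1.5039 - 14 = 7.0546
grad_y = 2*6*-0.0738 - 6 = -6.8856
Step 2: Gradient step.
x_raw = 1.5039 - 0.15*7.0546 = 0.4457
y_raw = -0.0738 - 0.15*-6.8856 = 0.959
Step 3: Project onto [-1, 3].
x_proj = clip(0.4457) = 0.4457
y_proj = clip(0.959) = 0.959
Step 4: Evaluate f.
f(0.4457, 0.959) = -5.085
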